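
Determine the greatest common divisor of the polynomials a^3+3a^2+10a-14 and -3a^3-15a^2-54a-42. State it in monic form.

a^2+4a+14

By polynomial division,
  a^3+3a^2+10a-14 = (-1/3)(-3a^3-15a^2-54a-42) + (-2a^2-8a-28)
  -3a^3-15a^2-54a-42 = ((3/2)a+3/2)(-2a^2-8a-28) + (0)
Last nonzero remainder: -2a^2-8a-28. Dividing through by -2 gives the monic gcd a^2+4a+14.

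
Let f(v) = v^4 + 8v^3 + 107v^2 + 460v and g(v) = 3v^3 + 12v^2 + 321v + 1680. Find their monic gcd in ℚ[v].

Repeated division with remainder:
  v^4 + 8v^3 + 107v^2 + 460v = ((1/3)v + 4/3)(3v^3 + 12v^2 + 321v + 1680) + (-16v^2 - 528v - 2240)
  3v^3 + 12v^2 + 321v + 1680 = (-(3/16)v + 87/16)(-16v^2 - 528v - 2240) + (2772v + 13860)
  -16v^2 - 528v - 2240 = (-(4/693)v - 16/99)(2772v + 13860) + (0)
Last nonzero remainder: 2772v + 13860. Dividing through by 2772 gives the monic gcd v + 5.

v + 5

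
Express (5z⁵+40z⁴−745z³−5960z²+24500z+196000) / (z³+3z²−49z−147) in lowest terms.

(5z³+40z²−500z−4000)/(z+3)

Euclidean algorithm in ℚ[z]:
  5z⁵+40z⁴−745z³−5960z²+24500z+196000 = (5z²+25z−575)(z³+3z²−49z−147) + (−2275z²+111475)
  z³+3z²−49z−147 = (−(1/2275)z−3/2275)(−2275z²+111475) + (0)
Last nonzero remainder: −2275z²+111475. Dividing through by −2275 gives the monic gcd z²−49.
Cancel z²−49 from numerator and denominator to get the reduced form.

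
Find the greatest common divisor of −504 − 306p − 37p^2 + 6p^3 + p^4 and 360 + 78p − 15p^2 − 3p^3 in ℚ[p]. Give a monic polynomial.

Euclidean algorithm in ℚ[p]:
  p^4 + 6p^3 − 37p^2 − 306p − 504 = (−(1/3)p − 1/3)(−3p^3 − 15p^2 + 78p + 360) + (−16p^2 − 160p − 384)
  −3p^3 − 15p^2 + 78p + 360 = ((3/16)p − 15/16)(−16p^2 − 160p − 384) + (0)
Last nonzero remainder: −16p^2 − 160p − 384. Dividing through by −16 gives the monic gcd p^2 + 10p + 24.

24 + 10p + p^2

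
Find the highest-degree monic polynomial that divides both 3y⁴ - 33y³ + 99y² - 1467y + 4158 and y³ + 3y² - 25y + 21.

y - 3

Euclidean algorithm in ℚ[y]:
  3y⁴ - 33y³ + 99y² - 1467y + 4158 = (3y - 42)(y³ + 3y² - 25y + 21) + (300y² - 2580y + 5040)
  y³ + 3y² - 25y + 21 = ((1/300)y + 29/750)(300y² - 2580y + 5040) + ((1449/25)y - 4347/25)
  300y² - 2580y + 5040 = ((2500/483)y - 2000/69)((1449/25)y - 4347/25) + (0)
Last nonzero remainder: (1449/25)y - 4347/25. Dividing through by 1449/25 gives the monic gcd y - 3.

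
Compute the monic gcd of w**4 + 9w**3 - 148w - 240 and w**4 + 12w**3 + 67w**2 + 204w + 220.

w**2 + 7w + 10

Apply the Euclidean algorithm:
  w**4 + 9w**3 - 148w - 240 = (w**4 + 12w**3 + 67w**2 + 204w + 220) + (-3w**3 - 67w**2 - 352w - 460)
  w**4 + 12w**3 + 67w**2 + 204w + 220 = (-(1/3)w + 31/9)(-3w**3 - 67w**2 - 352w - 460) + ((1624/9)w**2 + (11368/9)w + 16240/9)
  -3w**3 - 67w**2 - 352w - 460 = (-(27/1624)w - 207/812)((1624/9)w**2 + (11368/9)w + 16240/9) + (0)
Last nonzero remainder: (1624/9)w**2 + (11368/9)w + 16240/9. Dividing through by 1624/9 gives the monic gcd w**2 + 7w + 10.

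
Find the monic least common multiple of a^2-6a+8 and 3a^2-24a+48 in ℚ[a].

a^3-10a^2+32a-32

Euclidean algorithm in ℚ[a]:
  a^2-6a+8 = (1/3)(3a^2-24a+48) + (2a-8)
  3a^2-24a+48 = ((3/2)a-6)(2a-8) + (0)
Last nonzero remainder: 2a-8. Dividing through by 2 gives the monic gcd a-4.
Then lcm(f, g) = f·g / gcd(f, g); expanding and making the result monic gives the answer.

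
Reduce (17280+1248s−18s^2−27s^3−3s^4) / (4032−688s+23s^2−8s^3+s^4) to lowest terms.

Apply the Euclidean algorithm:
  −3s^4−27s^3−18s^2+1248s+17280 = (−3)(s^4−8s^3+23s^2−688s+4032) + (−51s^3+51s^2−816s+29376)
  s^4−8s^3+23s^2−688s+4032 = (−(1/51)s+7/51)(−51s^3+51s^2−816s+29376) + (0)
Last nonzero remainder: −51s^3+51s^2−816s+29376. Dividing through by −51 gives the monic gcd s^3−s^2+16s−576.
Cancel s^3−s^2+16s−576 from numerator and denominator to get the reduced form.

(−30−3s)/(−7+s)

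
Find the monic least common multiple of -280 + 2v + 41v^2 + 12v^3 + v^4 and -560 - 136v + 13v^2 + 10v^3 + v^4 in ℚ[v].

Euclidean algorithm in ℚ[v]:
  v^4 + 12v^3 + 41v^2 + 2v - 280 = (v^4 + 10v^3 + 13v^2 - 136v - 560) + (2v^3 + 28v^2 + 138v + 280)
  v^4 + 10v^3 + 13v^2 - 136v - 560 = ((1/2)v - 2)(2v^3 + 28v^2 + 138v + 280) + (0)
Last nonzero remainder: 2v^3 + 28v^2 + 138v + 280. Dividing through by 2 gives the monic gcd v^3 + 14v^2 + 69v + 140.
Then lcm(f, g) = f·g / gcd(f, g); expanding and making the result monic gives the answer.

1120 - 288v - 162v^2 - 7v^3 + 8v^4 + v^5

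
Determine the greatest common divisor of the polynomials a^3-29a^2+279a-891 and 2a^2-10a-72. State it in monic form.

a-9

Euclidean algorithm in ℚ[a]:
  a^3-29a^2+279a-891 = ((1/2)a-12)(2a^2-10a-72) + (195a-1755)
  2a^2-10a-72 = ((2/195)a+8/195)(195a-1755) + (0)
Last nonzero remainder: 195a-1755. Dividing through by 195 gives the monic gcd a-9.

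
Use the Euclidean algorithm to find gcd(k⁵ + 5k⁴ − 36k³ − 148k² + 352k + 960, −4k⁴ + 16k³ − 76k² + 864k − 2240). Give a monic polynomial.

Euclidean algorithm in ℚ[k]:
  k⁵ + 5k⁴ − 36k³ − 148k² + 352k + 960 = (−(1/4)k − 9/4)(−4k⁴ + 16k³ − 76k² + 864k − 2240) + (−19k³ − 103k² + 1736k − 4080)
  −4k⁴ + 16k³ − 76k² + 864k − 2240 = ((4/19)k − 716/361)(−19k³ − 103k² + 1736k − 4080) + (−(233120/361)k² + (1864960/361)k − 3729920/361)
  −19k³ − 103k² + 1736k − 4080 = ((6859/233120)k + 18411/46624)(−(233120/361)k² + (1864960/361)k − 3729920/361) + (0)
Last nonzero remainder: −(233120/361)k² + (1864960/361)k − 3729920/361. Dividing through by −233120/361 gives the monic gcd k² − 8k + 16.

k² − 8k + 16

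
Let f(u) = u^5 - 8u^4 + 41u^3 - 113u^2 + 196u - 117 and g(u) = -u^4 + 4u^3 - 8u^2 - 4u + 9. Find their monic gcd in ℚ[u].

u^3 - 5u^2 + 13u - 9

By polynomial division,
  u^5 - 8u^4 + 41u^3 - 113u^2 + 196u - 117 = (-u + 4)(-u^4 + 4u^3 - 8u^2 - 4u + 9) + (17u^3 - 85u^2 + 221u - 153)
  -u^4 + 4u^3 - 8u^2 - 4u + 9 = (-(1/17)u - 1/17)(17u^3 - 85u^2 + 221u - 153) + (0)
Last nonzero remainder: 17u^3 - 85u^2 + 221u - 153. Dividing through by 17 gives the monic gcd u^3 - 5u^2 + 13u - 9.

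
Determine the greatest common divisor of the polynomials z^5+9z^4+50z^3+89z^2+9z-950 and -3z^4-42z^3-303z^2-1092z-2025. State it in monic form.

z^2+7z+25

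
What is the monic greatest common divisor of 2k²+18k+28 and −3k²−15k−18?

k+2

Repeated division with remainder:
  2k²+18k+28 = (−2/3)(−3k²−15k−18) + (8k+16)
  −3k²−15k−18 = (−(3/8)k−9/8)(8k+16) + (0)
Last nonzero remainder: 8k+16. Dividing through by 8 gives the monic gcd k+2.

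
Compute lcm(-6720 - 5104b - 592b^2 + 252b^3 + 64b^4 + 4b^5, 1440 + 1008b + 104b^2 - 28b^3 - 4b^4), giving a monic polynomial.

10080 + 5976b - 388b^2 - 526b^3 - 33b^4 + 10b^5 + b^6

Repeated division with remainder:
  4b^5 + 64b^4 + 252b^3 - 592b^2 - 5104b - 6720 = (-b - 9)(-4b^4 - 28b^3 + 104b^2 + 1008b + 1440) + (104b^3 + 1352b^2 + 5408b + 6240)
  -4b^4 - 28b^3 + 104b^2 + 1008b + 1440 = (-(1/26)b + 3/13)(104b^3 + 1352b^2 + 5408b + 6240) + (0)
Last nonzero remainder: 104b^3 + 1352b^2 + 5408b + 6240. Dividing through by 104 gives the monic gcd b^3 + 13b^2 + 52b + 60.
Then lcm(f, g) = f·g / gcd(f, g); expanding and making the result monic gives the answer.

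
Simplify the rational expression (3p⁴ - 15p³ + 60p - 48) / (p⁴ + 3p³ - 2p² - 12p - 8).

Euclidean algorithm in ℚ[p]:
  3p⁴ - 15p³ + 60p - 48 = (3)(p⁴ + 3p³ - 2p² - 12p - 8) + (-24p³ + 6p² + 96p - 24)
  p⁴ + 3p³ - 2p² - 12p - 8 = (-(1/24)p - 13/96)(-24p³ + 6p² + 96p - 24) + ((45/16)p² - 45/4)
  -24p³ + 6p² + 96p - 24 = (-(128/15)p + 32/15)((45/16)p² - 45/4) + (0)
Last nonzero remainder: (45/16)p² - 45/4. Dividing through by 45/16 gives the monic gcd p² - 4.
Cancel p² - 4 from numerator and denominator to get the reduced form.

(3p² - 15p + 12)/(p² + 3p + 2)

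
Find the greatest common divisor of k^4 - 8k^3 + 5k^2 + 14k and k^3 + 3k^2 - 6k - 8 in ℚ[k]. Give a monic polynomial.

Euclidean algorithm in ℚ[k]:
  k^4 - 8k^3 + 5k^2 + 14k = (k - 11)(k^3 + 3k^2 - 6k - 8) + (44k^2 - 44k - 88)
  k^3 + 3k^2 - 6k - 8 = ((1/44)k + 1/11)(44k^2 - 44k - 88) + (0)
Last nonzero remainder: 44k^2 - 44k - 88. Dividing through by 44 gives the monic gcd k^2 - k - 2.

k^2 - k - 2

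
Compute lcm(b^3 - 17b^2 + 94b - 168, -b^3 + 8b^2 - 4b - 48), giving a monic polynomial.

Apply the Euclidean algorithm:
  b^3 - 17b^2 + 94b - 168 = (-1)(-b^3 + 8b^2 - 4b - 48) + (-9b^2 + 90b - 216)
  -b^3 + 8b^2 - 4b - 48 = ((1/9)b + 2/9)(-9b^2 + 90b - 216) + (0)
Last nonzero remainder: -9b^2 + 90b - 216. Dividing through by -9 gives the monic gcd b^2 - 10b + 24.
Then lcm(f, g) = f·g / gcd(f, g); expanding and making the result monic gives the answer.

b^4 - 15b^3 + 60b^2 + 20b - 336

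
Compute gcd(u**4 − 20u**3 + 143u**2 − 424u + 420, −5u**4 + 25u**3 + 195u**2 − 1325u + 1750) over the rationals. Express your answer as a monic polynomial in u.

u**2 − 7u + 10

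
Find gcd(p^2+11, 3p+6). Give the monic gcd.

1

By polynomial division,
  p^2+11 = ((1/3)p-2/3)(3p+6) + (15)
  3p+6 = ((1/5)p+2/5)(15) + (0)
The last nonzero remainder is the constant 15, so the polynomials are coprime and gcd = 1.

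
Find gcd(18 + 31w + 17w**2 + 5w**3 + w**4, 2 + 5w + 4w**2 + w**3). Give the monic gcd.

Repeated division with remainder:
  w**4 + 5w**3 + 17w**2 + 31w + 18 = (w + 1)(w**3 + 4w**2 + 5w + 2) + (8w**2 + 24w + 16)
  w**3 + 4w**2 + 5w + 2 = ((1/8)w + 1/8)(8w**2 + 24w + 16) + (0)
Last nonzero remainder: 8w**2 + 24w + 16. Dividing through by 8 gives the monic gcd w**2 + 3w + 2.

2 + 3w + w**2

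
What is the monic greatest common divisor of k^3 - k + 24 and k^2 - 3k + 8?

k^2 - 3k + 8

Repeated division with remainder:
  k^3 - k + 24 = (k + 3)(k^2 - 3k + 8) + (0)
The last nonzero remainder k^2 - 3k + 8 is already monic.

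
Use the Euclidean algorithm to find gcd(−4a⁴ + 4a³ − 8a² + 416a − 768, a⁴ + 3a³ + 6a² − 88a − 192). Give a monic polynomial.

a³ + a² + 4a − 96

By polynomial division,
  −4a⁴ + 4a³ − 8a² + 416a − 768 = (−4)(a⁴ + 3a³ + 6a² − 88a − 192) + (16a³ + 16a² + 64a − 1536)
  a⁴ + 3a³ + 6a² − 88a − 192 = ((1/16)a + 1/8)(16a³ + 16a² + 64a − 1536) + (0)
Last nonzero remainder: 16a³ + 16a² + 64a − 1536. Dividing through by 16 gives the monic gcd a³ + a² + 4a − 96.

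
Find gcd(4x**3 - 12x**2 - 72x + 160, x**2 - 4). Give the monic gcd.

x - 2

By polynomial division,
  4x**3 - 12x**2 - 72x + 160 = (4x - 12)(x**2 - 4) + (-56x + 112)
  x**2 - 4 = (-(1/56)x - 1/28)(-56x + 112) + (0)
Last nonzero remainder: -56x + 112. Dividing through by -56 gives the monic gcd x - 2.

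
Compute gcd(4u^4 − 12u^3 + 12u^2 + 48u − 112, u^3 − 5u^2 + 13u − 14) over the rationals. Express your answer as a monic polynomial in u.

Repeated division with remainder:
  4u^4 − 12u^3 + 12u^2 + 48u − 112 = (4u + 8)(u^3 − 5u^2 + 13u − 14) + (0)
The last nonzero remainder u^3 − 5u^2 + 13u − 14 is already monic.

u^3 − 5u^2 + 13u − 14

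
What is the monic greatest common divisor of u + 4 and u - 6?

Euclidean algorithm in ℚ[u]:
  u + 4 = (u - 6) + (10)
  u - 6 = ((1/10)u - 3/5)(10) + (0)
The last nonzero remainder is the constant 10, so the polynomials are coprime and gcd = 1.

1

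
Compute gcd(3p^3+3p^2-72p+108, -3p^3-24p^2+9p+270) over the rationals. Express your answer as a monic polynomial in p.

p^2+3p-18

Apply the Euclidean algorithm:
  3p^3+3p^2-72p+108 = (-1)(-3p^3-24p^2+9p+270) + (-21p^2-63p+378)
  -3p^3-24p^2+9p+270 = ((1/7)p+5/7)(-21p^2-63p+378) + (0)
Last nonzero remainder: -21p^2-63p+378. Dividing through by -21 gives the monic gcd p^2+3p-18.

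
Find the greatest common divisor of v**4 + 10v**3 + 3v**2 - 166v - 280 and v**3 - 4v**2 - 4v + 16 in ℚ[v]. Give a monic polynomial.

v**2 - 2v - 8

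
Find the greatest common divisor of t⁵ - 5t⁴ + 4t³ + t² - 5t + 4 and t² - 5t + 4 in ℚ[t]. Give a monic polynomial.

t² - 5t + 4

Repeated division with remainder:
  t⁵ - 5t⁴ + 4t³ + t² - 5t + 4 = (t³ + 1)(t² - 5t + 4) + (0)
The last nonzero remainder t² - 5t + 4 is already monic.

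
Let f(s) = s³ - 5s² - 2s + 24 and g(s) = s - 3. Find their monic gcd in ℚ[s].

By polynomial division,
  s³ - 5s² - 2s + 24 = (s² - 2s - 8)(s - 3) + (0)
The last nonzero remainder s - 3 is already monic.

s - 3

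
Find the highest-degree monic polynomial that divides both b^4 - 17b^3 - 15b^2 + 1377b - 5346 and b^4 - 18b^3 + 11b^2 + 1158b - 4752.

b^3 - 26b^2 + 219b - 594

Apply the Euclidean algorithm:
  b^4 - 17b^3 - 15b^2 + 1377b - 5346 = (b^4 - 18b^3 + 11b^2 + 1158b - 4752) + (b^3 - 26b^2 + 219b - 594)
  b^4 - 18b^3 + 11b^2 + 1158b - 4752 = (b + 8)(b^3 - 26b^2 + 219b - 594) + (0)
The last nonzero remainder b^3 - 26b^2 + 219b - 594 is already monic.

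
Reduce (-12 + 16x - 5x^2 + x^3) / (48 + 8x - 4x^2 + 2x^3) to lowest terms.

Apply the Euclidean algorithm:
  x^3 - 5x^2 + 16x - 12 = (1/2)(2x^3 - 4x^2 + 8x + 48) + (-3x^2 + 12x - 36)
  2x^3 - 4x^2 + 8x + 48 = (-(2/3)x - 4/3)(-3x^2 + 12x - 36) + (0)
Last nonzero remainder: -3x^2 + 12x - 36. Dividing through by -3 gives the monic gcd x^2 - 4x + 12.
Cancel x^2 - 4x + 12 from numerator and denominator to get the reduced form.

(-1 + x)/(4 + 2x)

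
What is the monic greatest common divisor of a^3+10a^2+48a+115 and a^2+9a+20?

a+5

By polynomial division,
  a^3+10a^2+48a+115 = (a+1)(a^2+9a+20) + (19a+95)
  a^2+9a+20 = ((1/19)a+4/19)(19a+95) + (0)
Last nonzero remainder: 19a+95. Dividing through by 19 gives the monic gcd a+5.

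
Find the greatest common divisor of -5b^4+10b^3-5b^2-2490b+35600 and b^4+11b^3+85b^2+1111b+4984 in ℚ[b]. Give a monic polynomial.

Repeated division with remainder:
  -5b^4+10b^3-5b^2-2490b+35600 = (-5)(b^4+11b^3+85b^2+1111b+4984) + (65b^3+420b^2+3065b+60520)
  b^4+11b^3+85b^2+1111b+4984 = ((1/65)b+59/845)(65b^3+420b^2+3065b+60520) + ((1440/169)b^2-(5760/169)b+128160/169)
  65b^3+420b^2+3065b+60520 = ((2197/288)b+2873/36)((1440/169)b^2-(5760/169)b+128160/169) + (0)
Last nonzero remainder: (1440/169)b^2-(5760/169)b+128160/169. Dividing through by 1440/169 gives the monic gcd b^2-4b+89.

b^2-4b+89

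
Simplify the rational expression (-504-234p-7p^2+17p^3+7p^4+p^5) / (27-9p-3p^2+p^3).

(56+26p+7p^2+p^3)/(-3+p)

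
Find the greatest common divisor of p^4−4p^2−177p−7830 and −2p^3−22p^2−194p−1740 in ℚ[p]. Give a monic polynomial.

p^2+p+87

Repeated division with remainder:
  p^4−4p^2−177p−7830 = (−(1/2)p+11/2)(−2p^3−22p^2−194p−1740) + (20p^2+20p+1740)
  −2p^3−22p^2−194p−1740 = (−(1/10)p−1)(20p^2+20p+1740) + (0)
Last nonzero remainder: 20p^2+20p+1740. Dividing through by 20 gives the monic gcd p^2+p+87.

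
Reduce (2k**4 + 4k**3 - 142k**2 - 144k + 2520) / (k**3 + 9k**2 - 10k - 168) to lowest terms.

(2k**2 - 22k + 60)/(k - 4)

Repeated division with remainder:
  2k**4 + 4k**3 - 142k**2 - 144k + 2520 = (2k - 14)(k**3 + 9k**2 - 10k - 168) + (4k**2 + 52k + 168)
  k**3 + 9k**2 - 10k - 168 = ((1/4)k - 1)(4k**2 + 52k + 168) + (0)
Last nonzero remainder: 4k**2 + 52k + 168. Dividing through by 4 gives the monic gcd k**2 + 13k + 42.
Cancel k**2 + 13k + 42 from numerator and denominator to get the reduced form.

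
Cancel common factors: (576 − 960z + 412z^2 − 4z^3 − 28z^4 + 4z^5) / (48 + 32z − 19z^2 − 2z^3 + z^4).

Euclidean algorithm in ℚ[z]:
  4z^5 − 28z^4 − 4z^3 + 412z^2 − 960z + 576 = (4z − 20)(z^4 − 2z^3 − 19z^2 + 32z + 48) + (32z^3 − 96z^2 − 512z + 1536)
  z^4 − 2z^3 − 19z^2 + 32z + 48 = ((1/32)z + 1/32)(32z^3 − 96z^2 − 512z + 1536) + (0)
Last nonzero remainder: 32z^3 − 96z^2 − 512z + 1536. Dividing through by 32 gives the monic gcd z^3 − 3z^2 − 16z + 48.
Cancel z^3 − 3z^2 − 16z + 48 from numerator and denominator to get the reduced form.

(12 − 16z + 4z^2)/(1 + z)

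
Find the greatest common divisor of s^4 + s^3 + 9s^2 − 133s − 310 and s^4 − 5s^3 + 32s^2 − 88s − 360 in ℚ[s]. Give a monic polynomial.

s^2 − 3s − 10

By polynomial division,
  s^4 + s^3 + 9s^2 − 133s − 310 = (s^4 − 5s^3 + 32s^2 − 88s − 360) + (6s^3 − 23s^2 − 45s + 50)
  s^4 − 5s^3 + 32s^2 − 88s − 360 = ((1/6)s − 7/36)(6s^3 − 23s^2 − 45s + 50) + ((1261/36)s^2 − (1261/12)s − 6305/18)
  6s^3 − 23s^2 − 45s + 50 = ((216/1261)s − 180/1261)((1261/36)s^2 − (1261/12)s − 6305/18) + (0)
Last nonzero remainder: (1261/36)s^2 − (1261/12)s − 6305/18. Dividing through by 1261/36 gives the monic gcd s^2 − 3s − 10.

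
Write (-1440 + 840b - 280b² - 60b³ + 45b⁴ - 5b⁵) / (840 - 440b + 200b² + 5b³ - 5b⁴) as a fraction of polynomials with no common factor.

Euclidean algorithm in ℚ[b]:
  -5b⁵ + 45b⁴ - 60b³ - 280b² + 840b - 1440 = (b - 8)(-5b⁴ + 5b³ + 200b² - 440b + 840) + (-220b³ + 1760b² - 3520b + 5280)
  -5b⁴ + 5b³ + 200b² - 440b + 840 = ((1/44)b + 7/44)(-220b³ + 1760b² - 3520b + 5280) + (0)
Last nonzero remainder: -220b³ + 1760b² - 3520b + 5280. Dividing through by -220 gives the monic gcd b³ - 8b² + 16b - 24.
Cancel b³ - 8b² + 16b - 24 from numerator and denominator to get the reduced form.

(-12 - b + b²)/(7 + b)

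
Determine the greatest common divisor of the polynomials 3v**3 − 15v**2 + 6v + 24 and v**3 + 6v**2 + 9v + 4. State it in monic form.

v + 1

Repeated division with remainder:
  3v**3 − 15v**2 + 6v + 24 = (3)(v**3 + 6v**2 + 9v + 4) + (−33v**2 − 21v + 12)
  v**3 + 6v**2 + 9v + 4 = (−(1/33)v − 59/363)(−33v**2 − 21v + 12) + ((720/121)v + 720/121)
  −33v**2 − 21v + 12 = (−(1331/240)v + 121/60)((720/121)v + 720/121) + (0)
Last nonzero remainder: (720/121)v + 720/121. Dividing through by 720/121 gives the monic gcd v + 1.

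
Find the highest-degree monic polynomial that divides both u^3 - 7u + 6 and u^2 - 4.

u - 2

Euclidean algorithm in ℚ[u]:
  u^3 - 7u + 6 = (u)(u^2 - 4) + (-3u + 6)
  u^2 - 4 = (-(1/3)u - 2/3)(-3u + 6) + (0)
Last nonzero remainder: -3u + 6. Dividing through by -3 gives the monic gcd u - 2.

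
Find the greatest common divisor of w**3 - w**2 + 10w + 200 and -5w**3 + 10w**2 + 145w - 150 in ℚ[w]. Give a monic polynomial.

w + 5

By polynomial division,
  w**3 - w**2 + 10w + 200 = (-1/5)(-5w**3 + 10w**2 + 145w - 150) + (w**2 + 39w + 170)
  -5w**3 + 10w**2 + 145w - 150 = (-5w + 205)(w**2 + 39w + 170) + (-7000w - 35000)
  w**2 + 39w + 170 = (-(1/7000)w - 17/3500)(-7000w - 35000) + (0)
Last nonzero remainder: -7000w - 35000. Dividing through by -7000 gives the monic gcd w + 5.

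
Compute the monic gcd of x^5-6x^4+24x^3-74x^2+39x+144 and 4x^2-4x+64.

Euclidean algorithm in ℚ[x]:
  x^5-6x^4+24x^3-74x^2+39x+144 = ((1/4)x^3-(5/4)x^2+(3/4)x+9/4)(4x^2-4x+64) + (0)
Last nonzero remainder: 4x^2-4x+64. Dividing through by 4 gives the monic gcd x^2-x+16.

x^2-x+16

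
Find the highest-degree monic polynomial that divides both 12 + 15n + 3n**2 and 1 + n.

1 + n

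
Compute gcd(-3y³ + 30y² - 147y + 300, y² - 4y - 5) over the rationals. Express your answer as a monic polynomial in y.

Euclidean algorithm in ℚ[y]:
  -3y³ + 30y² - 147y + 300 = (-3y + 18)(y² - 4y - 5) + (-90y + 390)
  y² - 4y - 5 = (-(1/90)y - 1/270)(-90y + 390) + (-32/9)
  -90y + 390 = ((405/16)y - 1755/16)(-32/9) + (0)
The last nonzero remainder is the constant -32/9, so the polynomials are coprime and gcd = 1.

1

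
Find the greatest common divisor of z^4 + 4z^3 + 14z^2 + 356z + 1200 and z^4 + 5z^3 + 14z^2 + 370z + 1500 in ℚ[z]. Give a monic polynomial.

z^3 + 14z + 300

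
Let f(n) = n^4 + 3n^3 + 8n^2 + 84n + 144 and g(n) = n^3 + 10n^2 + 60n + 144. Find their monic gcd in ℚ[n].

n + 4

Repeated division with remainder:
  n^4 + 3n^3 + 8n^2 + 84n + 144 = (n - 7)(n^3 + 10n^2 + 60n + 144) + (18n^2 + 360n + 1152)
  n^3 + 10n^2 + 60n + 144 = ((1/18)n - 5/9)(18n^2 + 360n + 1152) + (196n + 784)
  18n^2 + 360n + 1152 = ((9/98)n + 72/49)(196n + 784) + (0)
Last nonzero remainder: 196n + 784. Dividing through by 196 gives the monic gcd n + 4.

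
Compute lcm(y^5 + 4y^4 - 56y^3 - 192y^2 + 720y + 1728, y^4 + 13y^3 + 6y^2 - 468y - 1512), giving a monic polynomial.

y^6 + 11y^5 - 28y^4 - 584y^3 - 624y^2 + 6768y + 12096

Euclidean algorithm in ℚ[y]:
  y^5 + 4y^4 - 56y^3 - 192y^2 + 720y + 1728 = (y - 9)(y^4 + 13y^3 + 6y^2 - 468y - 1512) + (55y^3 + 330y^2 - 1980y - 11880)
  y^4 + 13y^3 + 6y^2 - 468y - 1512 = ((1/55)y + 7/55)(55y^3 + 330y^2 - 1980y - 11880) + (0)
Last nonzero remainder: 55y^3 + 330y^2 - 1980y - 11880. Dividing through by 55 gives the monic gcd y^3 + 6y^2 - 36y - 216.
Then lcm(f, g) = f·g / gcd(f, g); expanding and making the result monic gives the answer.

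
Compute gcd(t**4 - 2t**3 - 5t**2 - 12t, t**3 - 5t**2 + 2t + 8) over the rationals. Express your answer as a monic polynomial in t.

Euclidean algorithm in ℚ[t]:
  t**4 - 2t**3 - 5t**2 - 12t = (t + 3)(t**3 - 5t**2 + 2t + 8) + (8t**2 - 26t - 24)
  t**3 - 5t**2 + 2t + 8 = ((1/8)t - 7/32)(8t**2 - 26t - 24) + (-(11/16)t + 11/4)
  8t**2 - 26t - 24 = (-(128/11)t - 96/11)(-(11/16)t + 11/4) + (0)
Last nonzero remainder: -(11/16)t + 11/4. Dividing through by -11/16 gives the monic gcd t - 4.

t - 4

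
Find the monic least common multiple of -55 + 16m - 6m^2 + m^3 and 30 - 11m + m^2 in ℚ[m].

330 - 151m + 52m^2 - 12m^3 + m^4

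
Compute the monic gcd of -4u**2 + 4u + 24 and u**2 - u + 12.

1

By polynomial division,
  -4u**2 + 4u + 24 = (-4)(u**2 - u + 12) + (72)
  u**2 - u + 12 = ((1/72)u**2 - (1/72)u + 1/6)(72) + (0)
The last nonzero remainder is the constant 72, so the polynomials are coprime and gcd = 1.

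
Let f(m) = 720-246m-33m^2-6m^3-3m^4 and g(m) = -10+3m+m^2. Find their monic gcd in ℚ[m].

Euclidean algorithm in ℚ[m]:
  -3m^4-6m^3-33m^2-246m+720 = (-3m^2+3m-72)(m^2+3m-10) + (0)
The last nonzero remainder m^2+3m-10 is already monic.

-10+3m+m^2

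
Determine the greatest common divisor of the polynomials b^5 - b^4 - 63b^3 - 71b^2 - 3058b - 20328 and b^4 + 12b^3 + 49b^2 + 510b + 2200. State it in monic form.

b^2 - 3b + 44

Repeated division with remainder:
  b^5 - b^4 - 63b^3 - 71b^2 - 3058b - 20328 = (b - 13)(b^4 + 12b^3 + 49b^2 + 510b + 2200) + (44b^3 + 56b^2 + 1372b + 8272)
  b^4 + 12b^3 + 49b^2 + 510b + 2200 = ((1/44)b + 59/242)(44b^3 + 56b^2 + 1372b + 8272) + ((504/121)b^2 - (1512/121)b + 2016/11)
  44b^3 + 56b^2 + 1372b + 8272 = ((1331/126)b + 5687/126)((504/121)b^2 - (1512/121)b + 2016/11) + (0)
Last nonzero remainder: (504/121)b^2 - (1512/121)b + 2016/11. Dividing through by 504/121 gives the monic gcd b^2 - 3b + 44.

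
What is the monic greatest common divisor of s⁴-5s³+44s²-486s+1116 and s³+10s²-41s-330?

s-6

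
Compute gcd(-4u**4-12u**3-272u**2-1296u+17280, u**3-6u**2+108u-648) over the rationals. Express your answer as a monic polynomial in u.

u**2+108

Apply the Euclidean algorithm:
  -4u**4-12u**3-272u**2-1296u+17280 = (-4u-36)(u**3-6u**2+108u-648) + (-56u**2-6048)
  u**3-6u**2+108u-648 = (-(1/56)u+3/28)(-56u**2-6048) + (0)
Last nonzero remainder: -56u**2-6048. Dividing through by -56 gives the monic gcd u**2+108.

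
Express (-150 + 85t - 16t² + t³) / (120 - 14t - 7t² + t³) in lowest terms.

(-5 + t)/(4 + t)

Apply the Euclidean algorithm:
  t³ - 16t² + 85t - 150 = (t³ - 7t² - 14t + 120) + (-9t² + 99t - 270)
  t³ - 7t² - 14t + 120 = (-(1/9)t - 4/9)(-9t² + 99t - 270) + (0)
Last nonzero remainder: -9t² + 99t - 270. Dividing through by -9 gives the monic gcd t² - 11t + 30.
Cancel t² - 11t + 30 from numerator and denominator to get the reduced form.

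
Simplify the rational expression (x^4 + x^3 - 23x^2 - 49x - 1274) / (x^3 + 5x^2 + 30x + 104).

Euclidean algorithm in ℚ[x]:
  x^4 + x^3 - 23x^2 - 49x - 1274 = (x - 4)(x^3 + 5x^2 + 30x + 104) + (-33x^2 - 33x - 858)
  x^3 + 5x^2 + 30x + 104 = (-(1/33)x - 4/33)(-33x^2 - 33x - 858) + (0)
Last nonzero remainder: -33x^2 - 33x - 858. Dividing through by -33 gives the monic gcd x^2 + x + 26.
Cancel x^2 + x + 26 from numerator and denominator to get the reduced form.

(x^2 - 49)/(x + 4)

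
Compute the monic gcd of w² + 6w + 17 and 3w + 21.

1

Repeated division with remainder:
  w² + 6w + 17 = ((1/3)w − 1/3)(3w + 21) + (24)
  3w + 21 = ((1/8)w + 7/8)(24) + (0)
The last nonzero remainder is the constant 24, so the polynomials are coprime and gcd = 1.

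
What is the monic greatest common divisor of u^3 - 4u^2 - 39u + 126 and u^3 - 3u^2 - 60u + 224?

u - 7

Repeated division with remainder:
  u^3 - 4u^2 - 39u + 126 = (u^3 - 3u^2 - 60u + 224) + (-u^2 + 21u - 98)
  u^3 - 3u^2 - 60u + 224 = (-u - 18)(-u^2 + 21u - 98) + (220u - 1540)
  -u^2 + 21u - 98 = (-(1/220)u + 7/110)(220u - 1540) + (0)
Last nonzero remainder: 220u - 1540. Dividing through by 220 gives the monic gcd u - 7.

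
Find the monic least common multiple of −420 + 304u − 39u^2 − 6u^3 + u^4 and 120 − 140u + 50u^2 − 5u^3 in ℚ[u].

By polynomial division,
  u^4 − 6u^3 − 39u^2 + 304u − 420 = (−(1/5)u − 4/5)(−5u^3 + 50u^2 − 140u + 120) + (−27u^2 + 216u − 324)
  −5u^3 + 50u^2 − 140u + 120 = ((5/27)u − 10/27)(−27u^2 + 216u − 324) + (0)
Last nonzero remainder: −27u^2 + 216u − 324. Dividing through by −27 gives the monic gcd u^2 − 8u + 12.
Then lcm(f, g) = f·g / gcd(f, g); expanding and making the result monic gives the answer.

840 − 1028u + 382u^2 − 27u^3 − 8u^4 + u^5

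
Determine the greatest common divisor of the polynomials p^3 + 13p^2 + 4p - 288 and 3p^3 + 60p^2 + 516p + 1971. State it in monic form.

Euclidean algorithm in ℚ[p]:
  p^3 + 13p^2 + 4p - 288 = (1/3)(3p^3 + 60p^2 + 516p + 1971) + (-7p^2 - 168p - 945)
  3p^3 + 60p^2 + 516p + 1971 = (-(3/7)p + 12/7)(-7p^2 - 168p - 945) + (399p + 3591)
  -7p^2 - 168p - 945 = (-(1/57)p - 5/19)(399p + 3591) + (0)
Last nonzero remainder: 399p + 3591. Dividing through by 399 gives the monic gcd p + 9.

p + 9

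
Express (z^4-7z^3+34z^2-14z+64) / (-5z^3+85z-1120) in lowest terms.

(-z^2-2)/(5z+35)

Apply the Euclidean algorithm:
  z^4-7z^3+34z^2-14z+64 = (-(1/5)z+7/5)(-5z^3+85z-1120) + (51z^2-357z+1632)
  -5z^3+85z-1120 = (-(5/51)z-35/51)(51z^2-357z+1632) + (0)
Last nonzero remainder: 51z^2-357z+1632. Dividing through by 51 gives the monic gcd z^2-7z+32.
Cancel z^2-7z+32 from numerator and denominator to get the reduced form.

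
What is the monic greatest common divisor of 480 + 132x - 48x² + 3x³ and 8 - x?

Apply the Euclidean algorithm:
  3x³ - 48x² + 132x + 480 = (-3x² + 24x + 60)(-x + 8) + (0)
Last nonzero remainder: -x + 8. Dividing through by -1 gives the monic gcd x - 8.

-8 + x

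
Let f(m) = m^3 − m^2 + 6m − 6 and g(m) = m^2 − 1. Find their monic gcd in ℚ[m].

m − 1

By polynomial division,
  m^3 − m^2 + 6m − 6 = (m − 1)(m^2 − 1) + (7m − 7)
  m^2 − 1 = ((1/7)m + 1/7)(7m − 7) + (0)
Last nonzero remainder: 7m − 7. Dividing through by 7 gives the monic gcd m − 1.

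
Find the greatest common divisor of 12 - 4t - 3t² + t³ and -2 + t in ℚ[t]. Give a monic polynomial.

-2 + t

By polynomial division,
  t³ - 3t² - 4t + 12 = (t² - t - 6)(t - 2) + (0)
The last nonzero remainder t - 2 is already monic.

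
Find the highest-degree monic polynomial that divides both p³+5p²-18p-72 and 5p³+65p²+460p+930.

p+3

Repeated division with remainder:
  p³+5p²-18p-72 = (1/5)(5p³+65p²+460p+930) + (-8p²-110p-258)
  5p³+65p²+460p+930 = (-(5/8)p+15/32)(-8p²-110p-258) + ((5605/16)p+16815/16)
  -8p²-110p-258 = (-(128/5605)p-1376/5605)((5605/16)p+16815/16) + (0)
Last nonzero remainder: (5605/16)p+16815/16. Dividing through by 5605/16 gives the monic gcd p+3.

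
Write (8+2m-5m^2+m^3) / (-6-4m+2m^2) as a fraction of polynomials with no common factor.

(8-6m+m^2)/(-6+2m)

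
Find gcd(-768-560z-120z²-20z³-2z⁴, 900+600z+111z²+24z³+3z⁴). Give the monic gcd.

12+8z+z²

Repeated division with remainder:
  -2z⁴-20z³-120z²-560z-768 = (-2/3)(3z⁴+24z³+111z²+600z+900) + (-4z³-46z²-160z-168)
  3z⁴+24z³+111z²+600z+900 = (-(3/4)z+21/8)(-4z³-46z²-160z-168) + ((447/4)z²+894z+1341)
  -4z³-46z²-160z-168 = (-(16/447)z-56/447)((447/4)z²+894z+1341) + (0)
Last nonzero remainder: (447/4)z²+894z+1341. Dividing through by 447/4 gives the monic gcd z²+8z+12.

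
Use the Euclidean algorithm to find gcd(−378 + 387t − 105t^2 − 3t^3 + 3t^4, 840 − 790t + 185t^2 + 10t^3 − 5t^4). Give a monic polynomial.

42 − 29t + 2t^2 + t^3

Euclidean algorithm in ℚ[t]:
  3t^4 − 3t^3 − 105t^2 + 387t − 378 = (−3/5)(−5t^4 + 10t^3 + 185t^2 − 790t + 840) + (3t^3 + 6t^2 − 87t + 126)
  −5t^4 + 10t^3 + 185t^2 − 790t + 840 = (−(5/3)t + 20/3)(3t^3 + 6t^2 − 87t + 126) + (0)
Last nonzero remainder: 3t^3 + 6t^2 − 87t + 126. Dividing through by 3 gives the monic gcd t^3 + 2t^2 − 29t + 42.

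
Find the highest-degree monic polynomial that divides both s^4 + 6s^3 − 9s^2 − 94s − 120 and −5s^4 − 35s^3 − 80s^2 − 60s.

s^2 + 5s + 6

Repeated division with remainder:
  s^4 + 6s^3 − 9s^2 − 94s − 120 = (−1/5)(−5s^4 − 35s^3 − 80s^2 − 60s) + (−s^3 − 25s^2 − 106s − 120)
  −5s^4 − 35s^3 − 80s^2 − 60s = (5s − 90)(−s^3 − 25s^2 − 106s − 120) + (−1800s^2 − 9000s − 10800)
  −s^3 − 25s^2 − 106s − 120 = ((1/1800)s + 1/90)(−1800s^2 − 9000s − 10800) + (0)
Last nonzero remainder: −1800s^2 − 9000s − 10800. Dividing through by −1800 gives the monic gcd s^2 + 5s + 6.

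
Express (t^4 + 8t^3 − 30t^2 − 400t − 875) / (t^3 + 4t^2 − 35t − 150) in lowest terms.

Euclidean algorithm in ℚ[t]:
  t^4 + 8t^3 − 30t^2 − 400t − 875 = (t + 4)(t^3 + 4t^2 − 35t − 150) + (−11t^2 − 110t − 275)
  t^3 + 4t^2 − 35t − 150 = (−(1/11)t + 6/11)(−11t^2 − 110t − 275) + (0)
Last nonzero remainder: −11t^2 − 110t − 275. Dividing through by −11 gives the monic gcd t^2 + 10t + 25.
Cancel t^2 + 10t + 25 from numerator and denominator to get the reduced form.

(t^2 − 2t − 35)/(t − 6)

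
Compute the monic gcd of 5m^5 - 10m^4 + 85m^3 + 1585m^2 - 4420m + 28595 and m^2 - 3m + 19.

By polynomial division,
  5m^5 - 10m^4 + 85m^3 + 1585m^2 - 4420m + 28595 = (5m^3 + 5m^2 + 5m + 1505)(m^2 - 3m + 19) + (0)
The last nonzero remainder m^2 - 3m + 19 is already monic.

m^2 - 3m + 19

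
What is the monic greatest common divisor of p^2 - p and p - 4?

Repeated division with remainder:
  p^2 - p = (p + 3)(p - 4) + (12)
  p - 4 = ((1/12)p - 1/3)(12) + (0)
The last nonzero remainder is the constant 12, so the polynomials are coprime and gcd = 1.

1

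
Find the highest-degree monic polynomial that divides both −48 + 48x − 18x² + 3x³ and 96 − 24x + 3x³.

8 − 4x + x²

Apply the Euclidean algorithm:
  3x³ − 18x² + 48x − 48 = (3x³ − 24x + 96) + (−18x² + 72x − 144)
  3x³ − 24x + 96 = (−(1/6)x − 2/3)(−18x² + 72x − 144) + (0)
Last nonzero remainder: −18x² + 72x − 144. Dividing through by −18 gives the monic gcd x² − 4x + 8.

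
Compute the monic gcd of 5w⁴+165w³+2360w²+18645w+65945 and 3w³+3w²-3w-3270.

Apply the Euclidean algorithm:
  5w⁴+165w³+2360w²+18645w+65945 = ((5/3)w+160/3)(3w³+3w²-3w-3270) + (2205w²+24255w+240345)
  3w³+3w²-3w-3270 = ((1/735)w-2/147)(2205w²+24255w+240345) + (0)
Last nonzero remainder: 2205w²+24255w+240345. Dividing through by 2205 gives the monic gcd w²+11w+109.

w²+11w+109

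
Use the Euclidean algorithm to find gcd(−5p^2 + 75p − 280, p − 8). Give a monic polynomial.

Repeated division with remainder:
  −5p^2 + 75p − 280 = (−5p + 35)(p − 8) + (0)
The last nonzero remainder p − 8 is already monic.

p − 8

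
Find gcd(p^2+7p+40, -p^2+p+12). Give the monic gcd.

By polynomial division,
  p^2+7p+40 = (-1)(-p^2+p+12) + (8p+52)
  -p^2+p+12 = (-(1/8)p+15/16)(8p+52) + (-147/4)
  8p+52 = (-(32/147)p-208/147)(-147/4) + (0)
The last nonzero remainder is the constant -147/4, so the polynomials are coprime and gcd = 1.

1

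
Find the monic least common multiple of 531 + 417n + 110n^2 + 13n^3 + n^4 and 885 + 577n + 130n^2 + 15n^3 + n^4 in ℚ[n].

Repeated division with remainder:
  n^4 + 13n^3 + 110n^2 + 417n + 531 = (n^4 + 15n^3 + 130n^2 + 577n + 885) + (-2n^3 - 20n^2 - 160n - 354)
  n^4 + 15n^3 + 130n^2 + 577n + 885 = (-(1/2)n - 5/2)(-2n^3 - 20n^2 - 160n - 354) + (0)
Last nonzero remainder: -2n^3 - 20n^2 - 160n - 354. Dividing through by -2 gives the monic gcd n^3 + 10n^2 + 80n + 177.
Then lcm(f, g) = f·g / gcd(f, g); expanding and making the result monic gives the answer.

2655 + 2616n + 967n^2 + 175n^3 + 18n^4 + n^5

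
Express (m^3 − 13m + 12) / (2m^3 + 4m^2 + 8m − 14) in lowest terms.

(m^2 + m − 12)/(2m^2 + 6m + 14)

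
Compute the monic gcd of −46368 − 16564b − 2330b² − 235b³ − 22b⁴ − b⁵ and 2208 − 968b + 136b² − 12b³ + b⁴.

92 − 2b + b²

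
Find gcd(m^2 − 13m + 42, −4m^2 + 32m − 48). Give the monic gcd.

m − 6

Repeated division with remainder:
  m^2 − 13m + 42 = (−1/4)(−4m^2 + 32m − 48) + (−5m + 30)
  −4m^2 + 32m − 48 = ((4/5)m − 8/5)(−5m + 30) + (0)
Last nonzero remainder: −5m + 30. Dividing through by −5 gives the monic gcd m − 6.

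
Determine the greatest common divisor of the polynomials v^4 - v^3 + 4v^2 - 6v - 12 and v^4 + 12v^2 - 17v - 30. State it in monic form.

Euclidean algorithm in ℚ[v]:
  v^4 - v^3 + 4v^2 - 6v - 12 = (v^4 + 12v^2 - 17v - 30) + (-v^3 - 8v^2 + 11v + 18)
  v^4 + 12v^2 - 17v - 30 = (-v + 8)(-v^3 - 8v^2 + 11v + 18) + (87v^2 - 87v - 174)
  -v^3 - 8v^2 + 11v + 18 = (-(1/87)v - 3/29)(87v^2 - 87v - 174) + (0)
Last nonzero remainder: 87v^2 - 87v - 174. Dividing through by 87 gives the monic gcd v^2 - v - 2.

v^2 - v - 2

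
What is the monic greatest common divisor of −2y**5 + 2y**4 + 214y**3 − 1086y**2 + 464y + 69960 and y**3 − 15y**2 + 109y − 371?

By polynomial division,
  −2y**5 + 2y**4 + 214y**3 − 1086y**2 + 464y + 69960 = (−2y**2 − 28y + 12)(y**3 − 15y**2 + 109y − 371) + (1404y**2 − 11232y + 74412)
  y**3 − 15y**2 + 109y − 371 = ((1/1404)y − 7/1404)(1404y**2 − 11232y + 74412) + (0)
Last nonzero remainder: 1404y**2 − 11232y + 74412. Dividing through by 1404 gives the monic gcd y**2 − 8y + 53.

y**2 − 8y + 53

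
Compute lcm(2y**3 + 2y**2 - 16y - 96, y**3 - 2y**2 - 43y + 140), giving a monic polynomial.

y**5 + 3y**4 - 41y**3 - 99y**2 + 184y + 1680

Repeated division with remainder:
  2y**3 + 2y**2 - 16y - 96 = (2)(y**3 - 2y**2 - 43y + 140) + (6y**2 + 70y - 376)
  y**3 - 2y**2 - 43y + 140 = ((1/6)y - 41/18)(6y**2 + 70y - 376) + ((1612/9)y - 6448/9)
  6y**2 + 70y - 376 = ((27/806)y + 423/806)((1612/9)y - 6448/9) + (0)
Last nonzero remainder: (1612/9)y - 6448/9. Dividing through by 1612/9 gives the monic gcd y - 4.
Then lcm(f, g) = f·g / gcd(f, g); expanding and making the result monic gives the answer.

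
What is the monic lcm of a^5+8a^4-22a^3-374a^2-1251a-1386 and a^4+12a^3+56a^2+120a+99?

a^6+11a^5+2a^4-440a^3-2373a^2-5139a-4158

Repeated division with remainder:
  a^5+8a^4-22a^3-374a^2-1251a-1386 = (a-4)(a^4+12a^3+56a^2+120a+99) + (-30a^3-270a^2-870a-990)
  a^4+12a^3+56a^2+120a+99 = (-(1/30)a-1/10)(-30a^3-270a^2-870a-990) + (0)
Last nonzero remainder: -30a^3-270a^2-870a-990. Dividing through by -30 gives the monic gcd a^3+9a^2+29a+33.
Then lcm(f, g) = f·g / gcd(f, g); expanding and making the result monic gives the answer.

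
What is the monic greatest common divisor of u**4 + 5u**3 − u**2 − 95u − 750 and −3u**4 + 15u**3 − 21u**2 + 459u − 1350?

Apply the Euclidean algorithm:
  u**4 + 5u**3 − u**2 − 95u − 750 = (−1/3)(−3u**4 + 15u**3 − 21u**2 + 459u − 1350) + (10u**3 − 8u**2 + 58u − 1200)
  −3u**4 + 15u**3 − 21u**2 + 459u − 1350 = (−(3/10)u + 63/50)(10u**3 − 8u**2 + 58u − 1200) + ((162/25)u**2 + (648/25)u + 162)
  10u**3 − 8u**2 + 58u − 1200 = ((125/81)u − 200/27)((162/25)u**2 + (648/25)u + 162) + (0)
Last nonzero remainder: (162/25)u**2 + (648/25)u + 162. Dividing through by 162/25 gives the monic gcd u**2 + 4u + 25.

u**2 + 4u + 25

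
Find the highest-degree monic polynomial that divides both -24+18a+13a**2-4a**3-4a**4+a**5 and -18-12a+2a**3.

3+3a+a**2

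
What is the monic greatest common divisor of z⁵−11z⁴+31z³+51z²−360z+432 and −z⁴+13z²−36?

z²−9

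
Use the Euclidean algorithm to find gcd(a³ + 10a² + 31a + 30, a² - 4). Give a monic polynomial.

Repeated division with remainder:
  a³ + 10a² + 31a + 30 = (a + 10)(a² - 4) + (35a + 70)
  a² - 4 = ((1/35)a - 2/35)(35a + 70) + (0)
Last nonzero remainder: 35a + 70. Dividing through by 35 gives the monic gcd a + 2.

a + 2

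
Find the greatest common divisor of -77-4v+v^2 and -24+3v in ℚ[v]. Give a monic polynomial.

1

Apply the Euclidean algorithm:
  v^2-4v-77 = ((1/3)v+4/3)(3v-24) + (-45)
  3v-24 = (-(1/15)v+8/15)(-45) + (0)
The last nonzero remainder is the constant -45, so the polynomials are coprime and gcd = 1.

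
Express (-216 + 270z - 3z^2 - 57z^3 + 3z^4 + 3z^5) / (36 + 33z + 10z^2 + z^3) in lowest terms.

(-18 + 33z - 18z^2 + 3z^3)/(3 + z)

Repeated division with remainder:
  3z^5 + 3z^4 - 57z^3 - 3z^2 + 270z - 216 = (3z^2 - 27z + 114)(z^3 + 10z^2 + 33z + 36) + (-360z^2 - 2520z - 4320)
  z^3 + 10z^2 + 33z + 36 = (-(1/360)z - 1/120)(-360z^2 - 2520z - 4320) + (0)
Last nonzero remainder: -360z^2 - 2520z - 4320. Dividing through by -360 gives the monic gcd z^2 + 7z + 12.
Cancel z^2 + 7z + 12 from numerator and denominator to get the reduced form.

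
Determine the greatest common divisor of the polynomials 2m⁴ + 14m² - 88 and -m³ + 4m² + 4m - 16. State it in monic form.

By polynomial division,
  2m⁴ + 14m² - 88 = (-2m - 8)(-m³ + 4m² + 4m - 16) + (54m² - 216)
  -m³ + 4m² + 4m - 16 = (-(1/54)m + 2/27)(54m² - 216) + (0)
Last nonzero remainder: 54m² - 216. Dividing through by 54 gives the monic gcd m² - 4.

m² - 4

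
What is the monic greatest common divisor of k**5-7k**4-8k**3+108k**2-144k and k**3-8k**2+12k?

k**3-8k**2+12k

Repeated division with remainder:
  k**5-7k**4-8k**3+108k**2-144k = (k**2+k-12)(k**3-8k**2+12k) + (0)
The last nonzero remainder k**3-8k**2+12k is already monic.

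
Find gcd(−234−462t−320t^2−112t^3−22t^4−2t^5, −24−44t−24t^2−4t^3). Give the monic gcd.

3+4t+t^2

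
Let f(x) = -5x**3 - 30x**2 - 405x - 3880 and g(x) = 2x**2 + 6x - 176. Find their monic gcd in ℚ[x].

1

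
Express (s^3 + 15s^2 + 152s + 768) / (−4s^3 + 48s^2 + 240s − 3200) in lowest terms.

(−s^2 − 7s − 96)/(4s^2 − 80s + 400)

By polynomial division,
  s^3 + 15s^2 + 152s + 768 = (−1/4)(−4s^3 + 48s^2 + 240s − 3200) + (27s^2 + 212s − 32)
  −4s^3 + 48s^2 + 240s − 3200 = (−(4/27)s + 2144/729)(27s^2 + 212s − 32) + (−(283024/729)s − 2264192/729)
  27s^2 + 212s − 32 = (−(19683/283024)s + 729/70756)(−(283024/729)s − 2264192/729) + (0)
Last nonzero remainder: −(283024/729)s − 2264192/729. Dividing through by −283024/729 gives the monic gcd s + 8.
Cancel s + 8 from numerator and denominator to get the reduced form.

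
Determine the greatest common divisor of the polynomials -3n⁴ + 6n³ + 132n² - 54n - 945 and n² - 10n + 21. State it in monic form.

Euclidean algorithm in ℚ[n]:
  -3n⁴ + 6n³ + 132n² - 54n - 945 = (-3n² - 24n - 45)(n² - 10n + 21) + (0)
The last nonzero remainder n² - 10n + 21 is already monic.

n² - 10n + 21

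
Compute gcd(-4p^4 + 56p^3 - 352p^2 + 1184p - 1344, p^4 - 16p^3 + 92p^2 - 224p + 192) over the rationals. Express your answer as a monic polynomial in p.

p^2 - 8p + 12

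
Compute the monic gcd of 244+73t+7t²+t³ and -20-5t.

By polynomial division,
  t³+7t²+73t+244 = (-(1/5)t²-(3/5)t-61/5)(-5t-20) + (0)
Last nonzero remainder: -5t-20. Dividing through by -5 gives the monic gcd t+4.

4+t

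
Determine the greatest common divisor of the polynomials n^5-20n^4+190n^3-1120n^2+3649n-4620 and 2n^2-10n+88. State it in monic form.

By polynomial division,
  n^5-20n^4+190n^3-1120n^2+3649n-4620 = ((1/2)n^3-(15/2)n^2+(71/2)n-105/2)(2n^2-10n+88) + (0)
Last nonzero remainder: 2n^2-10n+88. Dividing through by 2 gives the monic gcd n^2-5n+44.

n^2-5n+44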